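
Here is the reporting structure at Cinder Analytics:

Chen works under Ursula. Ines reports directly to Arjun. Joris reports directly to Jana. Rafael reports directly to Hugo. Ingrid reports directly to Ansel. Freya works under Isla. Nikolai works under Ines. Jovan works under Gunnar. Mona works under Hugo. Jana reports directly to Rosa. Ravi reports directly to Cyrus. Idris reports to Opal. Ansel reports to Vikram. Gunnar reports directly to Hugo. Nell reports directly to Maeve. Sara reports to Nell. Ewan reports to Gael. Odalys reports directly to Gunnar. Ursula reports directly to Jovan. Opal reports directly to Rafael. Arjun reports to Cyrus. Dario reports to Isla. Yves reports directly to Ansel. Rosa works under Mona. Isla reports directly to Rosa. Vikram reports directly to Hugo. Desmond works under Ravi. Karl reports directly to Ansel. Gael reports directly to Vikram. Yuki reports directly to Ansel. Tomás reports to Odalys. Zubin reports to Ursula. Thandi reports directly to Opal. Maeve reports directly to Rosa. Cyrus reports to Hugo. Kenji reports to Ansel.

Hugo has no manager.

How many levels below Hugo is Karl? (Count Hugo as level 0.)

Chain from Karl up to Hugo: Karl → Ansel → Vikram → Hugo. That is 3 steps up, so Karl is 3 levels below Hugo.

3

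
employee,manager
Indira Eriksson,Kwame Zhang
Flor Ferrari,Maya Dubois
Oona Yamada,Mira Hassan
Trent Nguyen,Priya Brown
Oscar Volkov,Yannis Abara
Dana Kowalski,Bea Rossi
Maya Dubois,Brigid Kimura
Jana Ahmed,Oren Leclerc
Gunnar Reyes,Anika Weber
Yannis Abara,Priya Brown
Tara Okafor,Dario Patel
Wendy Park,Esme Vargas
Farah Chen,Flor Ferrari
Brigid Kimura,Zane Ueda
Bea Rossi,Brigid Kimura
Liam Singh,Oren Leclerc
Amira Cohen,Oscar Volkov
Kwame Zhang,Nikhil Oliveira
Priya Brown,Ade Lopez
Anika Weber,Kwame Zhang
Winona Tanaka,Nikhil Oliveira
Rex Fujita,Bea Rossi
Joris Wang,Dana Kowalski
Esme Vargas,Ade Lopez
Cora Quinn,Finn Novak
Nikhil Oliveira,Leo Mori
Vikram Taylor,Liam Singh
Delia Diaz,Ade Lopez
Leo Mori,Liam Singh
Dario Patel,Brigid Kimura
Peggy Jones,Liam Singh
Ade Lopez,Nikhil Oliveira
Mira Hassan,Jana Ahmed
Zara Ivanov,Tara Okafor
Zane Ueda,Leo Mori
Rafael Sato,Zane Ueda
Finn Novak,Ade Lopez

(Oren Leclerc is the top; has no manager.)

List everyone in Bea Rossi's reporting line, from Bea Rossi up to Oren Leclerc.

Bea Rossi reports to Brigid Kimura. Brigid Kimura reports to Zane Ueda. Zane Ueda reports to Leo Mori. Leo Mori reports to Liam Singh. Liam Singh reports to Oren Leclerc. Oren Leclerc is at the top.

Bea Rossi -> Brigid Kimura -> Zane Ueda -> Leo Mori -> Liam Singh -> Oren Leclerc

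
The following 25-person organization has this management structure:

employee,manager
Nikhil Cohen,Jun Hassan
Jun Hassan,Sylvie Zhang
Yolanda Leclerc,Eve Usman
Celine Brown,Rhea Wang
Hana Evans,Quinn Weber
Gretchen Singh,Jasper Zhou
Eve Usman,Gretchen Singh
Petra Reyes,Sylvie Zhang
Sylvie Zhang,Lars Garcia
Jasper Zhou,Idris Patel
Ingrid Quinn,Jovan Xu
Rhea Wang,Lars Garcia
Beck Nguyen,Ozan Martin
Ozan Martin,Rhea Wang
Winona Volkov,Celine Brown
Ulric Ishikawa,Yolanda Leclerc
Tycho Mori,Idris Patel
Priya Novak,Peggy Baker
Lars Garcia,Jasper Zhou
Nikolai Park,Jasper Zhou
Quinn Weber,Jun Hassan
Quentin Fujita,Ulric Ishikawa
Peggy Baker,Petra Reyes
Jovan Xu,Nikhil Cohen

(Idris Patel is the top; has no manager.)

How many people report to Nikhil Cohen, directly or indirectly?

2

Nikhil Cohen directly manages Jovan Xu. Under Jovan Xu: Ingrid Quinn (1). That's 2 in total.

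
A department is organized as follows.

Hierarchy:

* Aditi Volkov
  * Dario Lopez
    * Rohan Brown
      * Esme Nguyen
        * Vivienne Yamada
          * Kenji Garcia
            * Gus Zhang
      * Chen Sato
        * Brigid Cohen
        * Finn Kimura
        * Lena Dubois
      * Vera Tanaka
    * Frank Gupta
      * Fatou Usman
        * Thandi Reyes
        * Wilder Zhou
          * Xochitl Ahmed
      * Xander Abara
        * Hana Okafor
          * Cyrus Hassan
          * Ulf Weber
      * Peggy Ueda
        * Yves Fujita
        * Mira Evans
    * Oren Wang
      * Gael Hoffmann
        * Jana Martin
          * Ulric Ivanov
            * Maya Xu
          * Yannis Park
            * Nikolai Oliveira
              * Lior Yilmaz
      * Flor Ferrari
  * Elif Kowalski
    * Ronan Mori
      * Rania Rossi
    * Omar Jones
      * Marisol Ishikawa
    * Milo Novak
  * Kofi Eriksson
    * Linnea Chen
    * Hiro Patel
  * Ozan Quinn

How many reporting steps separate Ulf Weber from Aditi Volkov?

5

Chain from Ulf Weber up to Aditi Volkov: Ulf Weber → Hana Okafor → Xander Abara → Frank Gupta → Dario Lopez → Aditi Volkov. That is 5 steps up, so Ulf Weber is 5 levels below Aditi Volkov.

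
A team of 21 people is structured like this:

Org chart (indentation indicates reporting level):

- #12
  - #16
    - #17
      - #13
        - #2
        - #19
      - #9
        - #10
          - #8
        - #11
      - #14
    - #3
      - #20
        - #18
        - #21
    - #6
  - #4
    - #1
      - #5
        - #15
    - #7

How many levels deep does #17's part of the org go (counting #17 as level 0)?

3

The longest chain under #17 runs #17 → #9 → #10 → #8, which is 3 levels below #17.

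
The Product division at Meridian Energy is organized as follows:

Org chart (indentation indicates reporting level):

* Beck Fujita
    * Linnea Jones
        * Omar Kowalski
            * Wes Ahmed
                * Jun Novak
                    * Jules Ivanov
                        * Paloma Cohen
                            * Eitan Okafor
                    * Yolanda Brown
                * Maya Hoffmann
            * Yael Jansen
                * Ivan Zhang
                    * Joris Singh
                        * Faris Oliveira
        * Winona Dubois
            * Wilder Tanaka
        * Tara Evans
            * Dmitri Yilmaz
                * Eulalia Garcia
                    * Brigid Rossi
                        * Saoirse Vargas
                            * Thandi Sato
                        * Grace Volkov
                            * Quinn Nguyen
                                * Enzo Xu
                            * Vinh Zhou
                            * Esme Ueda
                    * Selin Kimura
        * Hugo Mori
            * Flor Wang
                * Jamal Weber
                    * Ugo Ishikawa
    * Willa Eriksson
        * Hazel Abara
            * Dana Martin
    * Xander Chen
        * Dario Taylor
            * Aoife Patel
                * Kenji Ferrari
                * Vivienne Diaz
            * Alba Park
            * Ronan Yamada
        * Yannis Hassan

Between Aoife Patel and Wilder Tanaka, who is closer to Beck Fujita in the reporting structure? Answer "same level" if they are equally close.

same level

Both Aoife Patel and Wilder Tanaka are 3 levels below Beck Fujita.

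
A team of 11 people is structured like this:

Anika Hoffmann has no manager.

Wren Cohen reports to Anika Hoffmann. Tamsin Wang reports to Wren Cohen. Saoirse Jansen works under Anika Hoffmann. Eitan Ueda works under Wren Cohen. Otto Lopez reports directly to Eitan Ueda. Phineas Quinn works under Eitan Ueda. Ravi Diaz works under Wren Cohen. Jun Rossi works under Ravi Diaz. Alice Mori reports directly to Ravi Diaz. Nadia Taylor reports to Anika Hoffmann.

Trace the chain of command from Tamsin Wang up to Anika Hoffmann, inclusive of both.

Tamsin Wang reports to Wren Cohen. Wren Cohen reports to Anika Hoffmann. Anika Hoffmann is at the top.

Tamsin Wang -> Wren Cohen -> Anika Hoffmann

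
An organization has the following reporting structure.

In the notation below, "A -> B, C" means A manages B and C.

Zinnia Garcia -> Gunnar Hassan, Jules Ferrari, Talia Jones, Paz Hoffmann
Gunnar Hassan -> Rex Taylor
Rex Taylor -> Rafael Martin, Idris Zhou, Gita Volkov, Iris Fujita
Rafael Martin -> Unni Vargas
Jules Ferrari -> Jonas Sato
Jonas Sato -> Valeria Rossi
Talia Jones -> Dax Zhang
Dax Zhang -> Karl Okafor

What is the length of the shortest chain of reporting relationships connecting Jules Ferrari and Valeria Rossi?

Valeria Rossi is in Jules Ferrari's organization: the chain from Valeria Rossi up to Jules Ferrari is Valeria Rossi → Jonas Sato → Jules Ferrari, which is 2 links.

2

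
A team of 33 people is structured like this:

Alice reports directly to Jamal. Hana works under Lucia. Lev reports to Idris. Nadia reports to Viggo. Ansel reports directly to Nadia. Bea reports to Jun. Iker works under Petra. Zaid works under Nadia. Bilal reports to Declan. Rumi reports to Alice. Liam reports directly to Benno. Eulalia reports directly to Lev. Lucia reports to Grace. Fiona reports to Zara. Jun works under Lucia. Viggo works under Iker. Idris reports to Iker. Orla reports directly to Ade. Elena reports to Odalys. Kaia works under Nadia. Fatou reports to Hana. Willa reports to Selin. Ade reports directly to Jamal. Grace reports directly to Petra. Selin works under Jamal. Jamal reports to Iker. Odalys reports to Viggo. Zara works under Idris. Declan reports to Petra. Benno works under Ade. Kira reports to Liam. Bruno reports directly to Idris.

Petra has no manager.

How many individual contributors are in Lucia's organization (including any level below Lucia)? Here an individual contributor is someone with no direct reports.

The people in Lucia's organization with no one reporting to them are Fatou, Bea. That is 2.

2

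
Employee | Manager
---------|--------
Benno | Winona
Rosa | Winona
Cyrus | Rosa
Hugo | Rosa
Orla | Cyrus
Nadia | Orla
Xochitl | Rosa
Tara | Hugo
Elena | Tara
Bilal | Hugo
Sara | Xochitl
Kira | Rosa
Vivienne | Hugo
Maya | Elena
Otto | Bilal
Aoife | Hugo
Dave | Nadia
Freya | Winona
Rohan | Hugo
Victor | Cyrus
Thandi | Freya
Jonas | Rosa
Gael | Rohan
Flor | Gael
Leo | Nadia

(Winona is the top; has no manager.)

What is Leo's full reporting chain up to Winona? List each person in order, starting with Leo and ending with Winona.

Leo -> Nadia -> Orla -> Cyrus -> Rosa -> Winona

Leo reports to Nadia. Nadia reports to Orla. Orla reports to Cyrus. Cyrus reports to Rosa. Rosa reports to Winona. Winona is at the top.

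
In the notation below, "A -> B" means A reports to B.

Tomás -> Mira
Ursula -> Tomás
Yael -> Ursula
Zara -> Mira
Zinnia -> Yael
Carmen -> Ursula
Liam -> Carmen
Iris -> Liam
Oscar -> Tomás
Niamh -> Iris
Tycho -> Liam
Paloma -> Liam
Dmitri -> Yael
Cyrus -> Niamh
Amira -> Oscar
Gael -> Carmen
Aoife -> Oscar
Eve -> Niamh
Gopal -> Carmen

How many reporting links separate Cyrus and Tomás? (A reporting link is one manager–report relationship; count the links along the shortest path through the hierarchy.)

Cyrus is in Tomás's organization: the chain from Cyrus up to Tomás is Cyrus → Niamh → Iris → Liam → Carmen → Ursula → Tomás, which is 6 links.

6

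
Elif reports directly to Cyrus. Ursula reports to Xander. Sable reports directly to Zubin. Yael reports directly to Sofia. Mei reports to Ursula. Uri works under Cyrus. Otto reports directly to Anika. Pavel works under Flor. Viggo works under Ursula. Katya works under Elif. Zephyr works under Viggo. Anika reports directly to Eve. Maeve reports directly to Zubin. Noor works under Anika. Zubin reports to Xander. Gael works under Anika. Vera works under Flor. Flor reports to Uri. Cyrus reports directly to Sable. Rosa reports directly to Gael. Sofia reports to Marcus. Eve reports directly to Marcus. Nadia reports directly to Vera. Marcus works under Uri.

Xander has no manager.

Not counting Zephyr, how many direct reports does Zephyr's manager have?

Zephyr reports to Viggo, and Viggo has no other direct reports. Zephyr has 0 peers.

0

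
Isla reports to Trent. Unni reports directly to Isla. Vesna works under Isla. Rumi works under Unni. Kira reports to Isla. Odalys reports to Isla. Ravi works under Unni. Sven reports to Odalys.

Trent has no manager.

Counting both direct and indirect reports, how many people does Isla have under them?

Isla directly manages Unni, Vesna, Kira, Odalys. Under Unni: Ravi, Rumi (2). Vesna has no reports. Kira has no reports. Under Odalys: Sven (1). So Isla's organization is 4 direct reports plus everyone under them: 3 + 1 + 1 + 2 = 7.

7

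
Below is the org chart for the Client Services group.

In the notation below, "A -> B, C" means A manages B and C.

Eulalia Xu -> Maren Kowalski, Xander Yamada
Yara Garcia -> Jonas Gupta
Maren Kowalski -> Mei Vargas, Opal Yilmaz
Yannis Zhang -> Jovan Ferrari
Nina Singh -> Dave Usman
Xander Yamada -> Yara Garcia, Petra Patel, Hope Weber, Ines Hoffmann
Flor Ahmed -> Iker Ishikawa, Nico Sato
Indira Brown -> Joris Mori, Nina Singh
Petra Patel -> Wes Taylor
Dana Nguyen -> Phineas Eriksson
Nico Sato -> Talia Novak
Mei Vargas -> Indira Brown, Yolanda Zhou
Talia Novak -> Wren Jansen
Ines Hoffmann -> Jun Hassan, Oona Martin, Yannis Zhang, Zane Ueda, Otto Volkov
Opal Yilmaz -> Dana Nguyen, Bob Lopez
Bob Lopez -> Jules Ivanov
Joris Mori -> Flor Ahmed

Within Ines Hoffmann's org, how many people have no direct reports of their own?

The people in Ines Hoffmann's organization with no one reporting to them are Otto Volkov, Zane Ueda, Jovan Ferrari, Oona Martin, Jun Hassan. That is 5.

5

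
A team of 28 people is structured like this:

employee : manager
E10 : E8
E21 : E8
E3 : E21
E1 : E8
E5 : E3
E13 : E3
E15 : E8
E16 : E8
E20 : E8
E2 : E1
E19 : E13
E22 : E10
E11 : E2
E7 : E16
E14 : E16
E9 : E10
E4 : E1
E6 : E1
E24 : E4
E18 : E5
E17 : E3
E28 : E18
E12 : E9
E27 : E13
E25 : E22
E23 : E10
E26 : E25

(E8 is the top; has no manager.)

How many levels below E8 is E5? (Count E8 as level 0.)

Chain from E5 up to E8: E5 → E3 → E21 → E8. That is 3 steps up, so E5 is 3 levels below E8.

3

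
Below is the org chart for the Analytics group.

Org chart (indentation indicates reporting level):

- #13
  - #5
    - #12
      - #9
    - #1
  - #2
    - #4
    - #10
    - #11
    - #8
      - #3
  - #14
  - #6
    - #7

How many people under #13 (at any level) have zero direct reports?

The people in #13's organization with no one reporting to them are #7, #14, #3, #11, #10, #4, #1, #9. That is 8.

8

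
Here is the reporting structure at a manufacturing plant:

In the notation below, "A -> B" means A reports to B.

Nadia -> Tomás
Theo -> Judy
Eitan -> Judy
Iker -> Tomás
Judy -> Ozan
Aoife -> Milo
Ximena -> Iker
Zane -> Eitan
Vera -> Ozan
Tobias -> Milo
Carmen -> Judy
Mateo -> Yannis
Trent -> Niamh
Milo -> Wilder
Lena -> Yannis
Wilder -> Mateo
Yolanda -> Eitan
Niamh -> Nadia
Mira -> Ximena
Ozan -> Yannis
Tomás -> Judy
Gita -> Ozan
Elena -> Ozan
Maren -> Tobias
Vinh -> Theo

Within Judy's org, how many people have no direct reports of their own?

The people in Judy's organization with no one reporting to them are Carmen, Zane, Yolanda, Vinh, Trent, Mira. That is 6.

6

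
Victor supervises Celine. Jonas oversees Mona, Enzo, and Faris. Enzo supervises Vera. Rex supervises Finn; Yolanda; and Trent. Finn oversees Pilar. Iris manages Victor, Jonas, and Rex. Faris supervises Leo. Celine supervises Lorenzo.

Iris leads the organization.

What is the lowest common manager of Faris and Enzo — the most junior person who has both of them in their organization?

Jonas

Faris's chain of managers is Jonas, Iris. Enzo's chain of managers is Jonas, Iris. The first manager that appears in both chains is Jonas.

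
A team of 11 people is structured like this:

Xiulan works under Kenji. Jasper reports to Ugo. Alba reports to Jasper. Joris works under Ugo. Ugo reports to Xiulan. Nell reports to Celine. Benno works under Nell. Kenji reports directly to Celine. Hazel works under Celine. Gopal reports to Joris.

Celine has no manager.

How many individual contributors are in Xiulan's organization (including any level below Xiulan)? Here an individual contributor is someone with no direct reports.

2

The people in Xiulan's organization with no one reporting to them are Alba, Gopal. That is 2.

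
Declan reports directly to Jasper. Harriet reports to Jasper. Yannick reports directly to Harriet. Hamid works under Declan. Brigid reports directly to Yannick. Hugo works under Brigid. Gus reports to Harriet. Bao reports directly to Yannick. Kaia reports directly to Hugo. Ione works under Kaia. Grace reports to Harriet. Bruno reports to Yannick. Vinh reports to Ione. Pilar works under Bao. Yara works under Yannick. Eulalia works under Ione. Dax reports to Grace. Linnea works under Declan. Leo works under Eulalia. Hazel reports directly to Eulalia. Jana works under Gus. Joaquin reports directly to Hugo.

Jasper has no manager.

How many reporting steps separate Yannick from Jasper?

Chain from Yannick up to Jasper: Yannick → Harriet → Jasper. That is 2 steps up, so Yannick is 2 levels below Jasper.

2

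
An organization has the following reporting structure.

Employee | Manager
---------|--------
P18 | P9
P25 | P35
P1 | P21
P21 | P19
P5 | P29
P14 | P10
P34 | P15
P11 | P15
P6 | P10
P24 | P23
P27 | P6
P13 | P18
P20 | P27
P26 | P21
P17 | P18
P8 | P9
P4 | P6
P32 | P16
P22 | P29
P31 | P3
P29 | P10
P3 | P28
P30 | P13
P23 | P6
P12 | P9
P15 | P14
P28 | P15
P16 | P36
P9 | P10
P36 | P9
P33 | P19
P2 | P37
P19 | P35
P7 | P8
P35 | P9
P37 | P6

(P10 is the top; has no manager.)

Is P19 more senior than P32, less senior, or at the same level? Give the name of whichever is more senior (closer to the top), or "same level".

P19 is 3 levels below P10; P32 is 4. P19 is higher.

P19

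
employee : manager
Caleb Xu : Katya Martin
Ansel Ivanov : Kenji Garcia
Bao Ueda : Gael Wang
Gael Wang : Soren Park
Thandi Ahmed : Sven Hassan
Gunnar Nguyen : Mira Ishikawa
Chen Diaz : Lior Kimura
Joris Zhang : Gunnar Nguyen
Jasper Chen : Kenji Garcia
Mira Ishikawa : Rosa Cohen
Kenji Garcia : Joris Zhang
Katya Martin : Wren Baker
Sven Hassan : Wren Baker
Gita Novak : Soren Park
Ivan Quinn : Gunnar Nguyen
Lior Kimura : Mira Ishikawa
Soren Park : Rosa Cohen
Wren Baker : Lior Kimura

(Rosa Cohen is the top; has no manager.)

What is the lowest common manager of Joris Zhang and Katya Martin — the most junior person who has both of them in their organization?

Mira Ishikawa

Joris Zhang's chain of managers is Gunnar Nguyen, Mira Ishikawa, Rosa Cohen. Katya Martin's chain of managers is Wren Baker, Lior Kimura, Mira Ishikawa, Rosa Cohen. The first manager that appears in both chains is Mira Ishikawa.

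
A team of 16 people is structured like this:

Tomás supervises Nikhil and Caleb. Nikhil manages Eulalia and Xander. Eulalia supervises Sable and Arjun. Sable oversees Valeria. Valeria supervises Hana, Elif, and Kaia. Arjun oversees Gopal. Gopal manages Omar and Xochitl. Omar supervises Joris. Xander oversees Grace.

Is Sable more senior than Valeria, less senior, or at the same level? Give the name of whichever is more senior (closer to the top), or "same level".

Sable is 3 levels below Tomás; Valeria is 4. Sable is higher.

Sable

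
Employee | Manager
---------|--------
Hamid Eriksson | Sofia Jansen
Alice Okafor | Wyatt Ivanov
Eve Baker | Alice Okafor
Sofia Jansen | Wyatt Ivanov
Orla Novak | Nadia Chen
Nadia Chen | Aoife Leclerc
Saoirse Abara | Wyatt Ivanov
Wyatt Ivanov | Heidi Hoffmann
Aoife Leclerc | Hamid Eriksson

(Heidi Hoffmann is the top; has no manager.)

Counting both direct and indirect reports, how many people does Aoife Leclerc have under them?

2

Aoife Leclerc directly manages Nadia Chen. Under Nadia Chen: Orla Novak (1). That's 2 in total.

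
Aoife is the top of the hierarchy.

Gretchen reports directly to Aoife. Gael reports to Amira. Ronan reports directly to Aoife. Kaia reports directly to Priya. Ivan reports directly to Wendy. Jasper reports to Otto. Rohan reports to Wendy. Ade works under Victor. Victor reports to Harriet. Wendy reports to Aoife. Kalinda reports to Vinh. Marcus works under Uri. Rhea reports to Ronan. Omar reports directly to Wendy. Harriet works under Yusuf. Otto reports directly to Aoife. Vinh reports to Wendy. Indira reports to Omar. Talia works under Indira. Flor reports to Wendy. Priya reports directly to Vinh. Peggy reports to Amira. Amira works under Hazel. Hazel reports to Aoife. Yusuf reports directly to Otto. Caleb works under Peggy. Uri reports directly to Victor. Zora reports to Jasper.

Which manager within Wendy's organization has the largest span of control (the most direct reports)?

Wendy

Direct-report counts within Wendy's organization: Wendy has 5; Omar has 1; Indira has 1; Vinh has 2; Priya has 1. The largest is 5, held by Wendy.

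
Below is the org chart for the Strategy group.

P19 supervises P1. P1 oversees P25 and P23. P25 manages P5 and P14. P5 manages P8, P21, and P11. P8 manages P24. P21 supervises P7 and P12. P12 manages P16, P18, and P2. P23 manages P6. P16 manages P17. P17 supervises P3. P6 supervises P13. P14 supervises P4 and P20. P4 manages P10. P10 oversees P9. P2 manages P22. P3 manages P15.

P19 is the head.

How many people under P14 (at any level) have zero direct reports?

The people in P14's organization with no one reporting to them are P20, P9. That is 2.

2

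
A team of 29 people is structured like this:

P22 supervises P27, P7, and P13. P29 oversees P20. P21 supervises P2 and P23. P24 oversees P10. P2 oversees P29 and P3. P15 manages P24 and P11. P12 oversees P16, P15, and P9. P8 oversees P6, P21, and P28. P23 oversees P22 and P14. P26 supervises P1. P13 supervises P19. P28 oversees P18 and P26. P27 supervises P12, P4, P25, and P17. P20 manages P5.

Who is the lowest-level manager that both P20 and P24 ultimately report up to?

P21

P20's chain of managers is P29, P2, P21, P8. P24's chain of managers is P15, P12, P27, P22, P23, P21, P8. The first manager that appears in both chains is P21.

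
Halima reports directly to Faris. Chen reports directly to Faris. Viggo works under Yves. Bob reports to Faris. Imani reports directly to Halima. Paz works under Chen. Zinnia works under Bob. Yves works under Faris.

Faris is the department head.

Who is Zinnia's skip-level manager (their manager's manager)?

Zinnia reports to Bob, and Bob reports to Faris. So Zinnia's skip-level manager is Faris.

Faris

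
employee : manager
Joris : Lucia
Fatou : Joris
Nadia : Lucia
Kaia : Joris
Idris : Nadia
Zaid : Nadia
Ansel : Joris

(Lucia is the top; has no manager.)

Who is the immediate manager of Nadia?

Lucia

Nadia reports directly to Lucia.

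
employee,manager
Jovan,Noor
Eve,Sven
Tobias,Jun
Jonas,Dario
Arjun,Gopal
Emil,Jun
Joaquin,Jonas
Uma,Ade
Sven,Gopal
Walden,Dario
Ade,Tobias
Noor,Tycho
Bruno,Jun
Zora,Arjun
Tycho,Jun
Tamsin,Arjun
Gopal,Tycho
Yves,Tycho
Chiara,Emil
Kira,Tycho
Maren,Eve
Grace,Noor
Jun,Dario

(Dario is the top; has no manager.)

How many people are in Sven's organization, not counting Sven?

Sven directly manages Eve. Under Eve: Maren (1). That's 2 in total.

2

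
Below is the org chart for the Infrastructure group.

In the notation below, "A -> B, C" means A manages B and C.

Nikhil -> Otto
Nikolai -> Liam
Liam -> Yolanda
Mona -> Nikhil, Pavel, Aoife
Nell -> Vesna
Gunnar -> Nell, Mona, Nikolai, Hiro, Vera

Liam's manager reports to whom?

Gunnar

Liam reports to Nikolai, and Nikolai reports to Gunnar. So Liam's skip-level manager is Gunnar.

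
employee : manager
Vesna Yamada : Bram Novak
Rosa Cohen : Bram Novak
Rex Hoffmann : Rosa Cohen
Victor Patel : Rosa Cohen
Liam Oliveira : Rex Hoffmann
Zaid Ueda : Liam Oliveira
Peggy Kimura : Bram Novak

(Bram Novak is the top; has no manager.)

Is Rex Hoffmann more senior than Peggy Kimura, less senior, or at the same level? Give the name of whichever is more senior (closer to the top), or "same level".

Rex Hoffmann is 2 levels below Bram Novak; Peggy Kimura is 1. Peggy Kimura is higher.

Peggy Kimura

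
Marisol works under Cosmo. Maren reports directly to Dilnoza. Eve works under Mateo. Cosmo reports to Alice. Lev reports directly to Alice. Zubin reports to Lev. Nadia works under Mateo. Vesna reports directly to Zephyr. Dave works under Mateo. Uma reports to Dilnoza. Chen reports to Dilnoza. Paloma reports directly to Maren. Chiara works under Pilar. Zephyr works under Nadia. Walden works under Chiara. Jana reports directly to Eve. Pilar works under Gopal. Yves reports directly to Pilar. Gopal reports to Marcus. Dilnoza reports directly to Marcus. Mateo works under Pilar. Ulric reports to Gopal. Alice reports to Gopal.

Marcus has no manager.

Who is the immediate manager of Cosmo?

Alice

Cosmo reports directly to Alice.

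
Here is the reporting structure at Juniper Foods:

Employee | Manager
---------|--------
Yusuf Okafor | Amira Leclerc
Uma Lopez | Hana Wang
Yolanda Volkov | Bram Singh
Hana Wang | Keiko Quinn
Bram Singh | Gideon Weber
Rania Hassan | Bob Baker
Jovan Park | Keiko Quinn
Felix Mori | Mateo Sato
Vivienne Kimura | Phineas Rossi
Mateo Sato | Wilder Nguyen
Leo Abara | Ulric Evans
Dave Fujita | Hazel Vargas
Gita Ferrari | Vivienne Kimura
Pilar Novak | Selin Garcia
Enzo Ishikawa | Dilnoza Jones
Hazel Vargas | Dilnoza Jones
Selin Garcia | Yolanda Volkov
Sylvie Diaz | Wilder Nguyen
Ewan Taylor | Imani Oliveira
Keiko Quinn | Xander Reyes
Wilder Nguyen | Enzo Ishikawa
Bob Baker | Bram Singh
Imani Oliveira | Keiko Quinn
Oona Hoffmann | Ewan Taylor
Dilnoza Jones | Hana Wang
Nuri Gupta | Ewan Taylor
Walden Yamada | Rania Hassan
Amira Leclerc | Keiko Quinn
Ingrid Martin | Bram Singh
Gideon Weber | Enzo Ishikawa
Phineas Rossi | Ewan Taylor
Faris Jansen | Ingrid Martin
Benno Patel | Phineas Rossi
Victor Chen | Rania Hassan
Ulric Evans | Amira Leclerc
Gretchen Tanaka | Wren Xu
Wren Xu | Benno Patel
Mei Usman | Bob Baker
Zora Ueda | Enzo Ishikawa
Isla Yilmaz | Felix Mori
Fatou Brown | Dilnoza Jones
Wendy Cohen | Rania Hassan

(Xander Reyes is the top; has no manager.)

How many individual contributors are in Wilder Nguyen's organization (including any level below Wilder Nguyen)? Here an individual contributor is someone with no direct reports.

2

The people in Wilder Nguyen's organization with no one reporting to them are Isla Yilmaz, Sylvie Diaz. That is 2.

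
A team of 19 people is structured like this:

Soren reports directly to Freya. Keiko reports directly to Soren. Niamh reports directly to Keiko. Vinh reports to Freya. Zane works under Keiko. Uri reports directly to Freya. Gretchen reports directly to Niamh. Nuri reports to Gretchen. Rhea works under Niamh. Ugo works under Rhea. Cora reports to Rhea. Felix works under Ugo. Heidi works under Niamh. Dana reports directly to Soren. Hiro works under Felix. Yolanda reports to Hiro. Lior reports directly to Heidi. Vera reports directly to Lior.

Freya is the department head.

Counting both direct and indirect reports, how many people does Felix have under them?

2

Felix directly manages Hiro. Under Hiro: Yolanda (1). That's 2 in total.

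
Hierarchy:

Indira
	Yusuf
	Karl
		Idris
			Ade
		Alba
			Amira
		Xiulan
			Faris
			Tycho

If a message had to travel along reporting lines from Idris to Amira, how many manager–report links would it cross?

3

Idris is 1 level below Karl, and Amira is 2 levels below Karl (their lowest common manager). The shortest path runs up from Idris to Karl and back down to Amira: 1 + 2 = 3 links.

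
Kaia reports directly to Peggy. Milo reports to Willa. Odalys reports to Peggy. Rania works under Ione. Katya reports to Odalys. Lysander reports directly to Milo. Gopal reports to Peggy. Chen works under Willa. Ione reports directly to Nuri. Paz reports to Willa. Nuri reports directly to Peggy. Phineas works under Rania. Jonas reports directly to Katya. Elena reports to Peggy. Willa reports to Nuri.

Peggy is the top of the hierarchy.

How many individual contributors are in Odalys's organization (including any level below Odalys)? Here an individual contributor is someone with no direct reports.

The only person in Odalys's organization with no one reporting to them is Jonas. That is 1.

1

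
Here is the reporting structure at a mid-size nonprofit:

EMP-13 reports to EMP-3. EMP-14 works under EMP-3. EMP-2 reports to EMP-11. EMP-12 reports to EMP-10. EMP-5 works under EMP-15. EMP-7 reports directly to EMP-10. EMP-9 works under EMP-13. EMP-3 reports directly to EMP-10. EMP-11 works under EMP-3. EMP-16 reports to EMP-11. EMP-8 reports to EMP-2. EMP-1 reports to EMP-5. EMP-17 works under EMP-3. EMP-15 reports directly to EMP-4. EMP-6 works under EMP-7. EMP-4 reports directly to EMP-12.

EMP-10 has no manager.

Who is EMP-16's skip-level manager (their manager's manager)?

EMP-3

EMP-16 reports to EMP-11, and EMP-11 reports to EMP-3. So EMP-16's skip-level manager is EMP-3.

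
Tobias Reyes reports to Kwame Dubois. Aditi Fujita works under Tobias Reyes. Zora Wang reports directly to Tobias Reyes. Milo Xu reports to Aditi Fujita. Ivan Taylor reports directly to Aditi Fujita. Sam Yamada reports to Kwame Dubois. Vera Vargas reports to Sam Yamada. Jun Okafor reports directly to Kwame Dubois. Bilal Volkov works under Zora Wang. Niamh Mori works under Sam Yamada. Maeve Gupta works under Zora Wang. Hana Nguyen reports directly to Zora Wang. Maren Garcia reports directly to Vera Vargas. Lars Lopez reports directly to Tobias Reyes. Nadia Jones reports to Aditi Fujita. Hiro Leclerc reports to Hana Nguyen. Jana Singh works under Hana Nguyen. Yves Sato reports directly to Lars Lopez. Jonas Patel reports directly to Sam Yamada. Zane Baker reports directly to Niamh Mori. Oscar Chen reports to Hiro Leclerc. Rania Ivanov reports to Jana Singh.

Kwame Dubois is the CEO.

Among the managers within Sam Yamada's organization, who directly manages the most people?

Sam Yamada

Direct-report counts within Sam Yamada's organization: Sam Yamada has 3; Niamh Mori has 1; Vera Vargas has 1. The largest is 3, held by Sam Yamada.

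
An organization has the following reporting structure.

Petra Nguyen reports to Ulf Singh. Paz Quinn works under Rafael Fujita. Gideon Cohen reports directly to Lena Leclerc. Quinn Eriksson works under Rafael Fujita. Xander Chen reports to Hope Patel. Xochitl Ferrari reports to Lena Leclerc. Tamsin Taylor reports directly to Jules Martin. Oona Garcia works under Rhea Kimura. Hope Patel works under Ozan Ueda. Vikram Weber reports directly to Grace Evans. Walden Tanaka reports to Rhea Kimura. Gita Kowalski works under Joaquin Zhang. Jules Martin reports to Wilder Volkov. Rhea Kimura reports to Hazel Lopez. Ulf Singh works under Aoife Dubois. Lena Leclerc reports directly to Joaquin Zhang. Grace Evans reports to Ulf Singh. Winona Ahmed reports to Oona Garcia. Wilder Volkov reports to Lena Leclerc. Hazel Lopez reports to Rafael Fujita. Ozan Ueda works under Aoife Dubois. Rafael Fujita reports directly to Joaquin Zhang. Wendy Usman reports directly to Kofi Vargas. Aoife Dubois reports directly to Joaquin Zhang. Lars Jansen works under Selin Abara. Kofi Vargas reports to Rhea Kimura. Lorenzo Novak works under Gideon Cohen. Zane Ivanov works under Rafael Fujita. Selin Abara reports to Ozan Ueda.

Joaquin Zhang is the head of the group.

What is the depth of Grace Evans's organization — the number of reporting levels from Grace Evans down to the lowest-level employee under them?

1

The longest chain under Grace Evans runs Grace Evans → Vikram Weber, which is 1 level below Grace Evans.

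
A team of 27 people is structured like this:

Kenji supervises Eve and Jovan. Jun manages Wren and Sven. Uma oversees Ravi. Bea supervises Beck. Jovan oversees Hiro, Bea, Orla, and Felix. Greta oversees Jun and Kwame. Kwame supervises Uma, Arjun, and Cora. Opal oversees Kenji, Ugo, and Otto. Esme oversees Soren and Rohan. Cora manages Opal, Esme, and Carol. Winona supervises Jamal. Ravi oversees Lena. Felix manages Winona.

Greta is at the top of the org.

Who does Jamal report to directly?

Jamal reports directly to Winona.

Winona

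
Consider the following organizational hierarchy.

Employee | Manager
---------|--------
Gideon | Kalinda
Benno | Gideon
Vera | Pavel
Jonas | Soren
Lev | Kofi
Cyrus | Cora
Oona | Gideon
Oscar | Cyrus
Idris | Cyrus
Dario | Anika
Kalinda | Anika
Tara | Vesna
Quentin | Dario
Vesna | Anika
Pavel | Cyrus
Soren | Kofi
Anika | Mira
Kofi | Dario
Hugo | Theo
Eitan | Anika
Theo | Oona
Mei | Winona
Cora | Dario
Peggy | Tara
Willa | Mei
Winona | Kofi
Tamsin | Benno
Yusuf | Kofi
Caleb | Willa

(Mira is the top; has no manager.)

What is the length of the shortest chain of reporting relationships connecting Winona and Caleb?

Caleb is in Winona's organization: the chain from Caleb up to Winona is Caleb → Willa → Mei → Winona, which is 3 links.

3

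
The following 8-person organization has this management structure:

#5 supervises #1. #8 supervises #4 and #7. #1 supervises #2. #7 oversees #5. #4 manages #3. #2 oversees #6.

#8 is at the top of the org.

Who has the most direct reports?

Direct-report counts: #8 has 2; #7 has 1; #5 has 1; #1 has 1; #2 has 1; #4 has 1. The largest is 2, held by #8.

#8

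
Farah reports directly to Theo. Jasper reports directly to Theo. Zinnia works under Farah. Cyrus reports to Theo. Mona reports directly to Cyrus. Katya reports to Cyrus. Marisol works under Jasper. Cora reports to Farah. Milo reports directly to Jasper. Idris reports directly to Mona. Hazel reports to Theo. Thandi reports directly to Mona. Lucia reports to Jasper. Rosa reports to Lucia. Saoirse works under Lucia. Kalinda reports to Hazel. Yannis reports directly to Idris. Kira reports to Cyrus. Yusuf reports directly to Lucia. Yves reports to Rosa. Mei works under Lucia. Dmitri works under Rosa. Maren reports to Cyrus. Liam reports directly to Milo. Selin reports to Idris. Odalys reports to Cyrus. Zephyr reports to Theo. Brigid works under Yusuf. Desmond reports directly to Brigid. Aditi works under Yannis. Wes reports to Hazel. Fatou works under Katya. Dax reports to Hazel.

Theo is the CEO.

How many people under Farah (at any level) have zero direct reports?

The people in Farah's organization with no one reporting to them are Cora, Zinnia. That is 2.

2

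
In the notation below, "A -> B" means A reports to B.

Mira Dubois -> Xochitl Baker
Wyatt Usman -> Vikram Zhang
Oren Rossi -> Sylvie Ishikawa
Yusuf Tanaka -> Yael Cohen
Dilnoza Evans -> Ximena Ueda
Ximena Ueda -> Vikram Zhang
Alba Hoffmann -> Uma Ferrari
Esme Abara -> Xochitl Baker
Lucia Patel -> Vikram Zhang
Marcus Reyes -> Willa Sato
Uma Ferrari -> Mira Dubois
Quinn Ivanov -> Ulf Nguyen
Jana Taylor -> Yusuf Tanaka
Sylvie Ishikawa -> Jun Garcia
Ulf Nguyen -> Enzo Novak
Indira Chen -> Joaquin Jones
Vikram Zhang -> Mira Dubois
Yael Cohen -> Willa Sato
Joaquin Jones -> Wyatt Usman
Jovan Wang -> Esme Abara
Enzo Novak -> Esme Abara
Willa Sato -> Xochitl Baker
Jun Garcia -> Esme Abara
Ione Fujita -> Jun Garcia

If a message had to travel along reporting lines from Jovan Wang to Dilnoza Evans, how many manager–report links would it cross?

Jovan Wang is 2 levels below Xochitl Baker, and Dilnoza Evans is 4 levels below Xochitl Baker (their lowest common manager). The shortest path runs up from Jovan Wang to Xochitl Baker and back down to Dilnoza Evans: 2 + 4 = 6 links.

6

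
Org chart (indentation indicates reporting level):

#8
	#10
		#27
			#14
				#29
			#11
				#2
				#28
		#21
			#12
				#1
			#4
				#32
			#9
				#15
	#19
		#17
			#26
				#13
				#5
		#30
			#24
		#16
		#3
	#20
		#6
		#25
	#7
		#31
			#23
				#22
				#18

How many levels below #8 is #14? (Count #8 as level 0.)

3

Chain from #14 up to #8: #14 → #27 → #10 → #8. That is 3 steps up, so #14 is 3 levels below #8.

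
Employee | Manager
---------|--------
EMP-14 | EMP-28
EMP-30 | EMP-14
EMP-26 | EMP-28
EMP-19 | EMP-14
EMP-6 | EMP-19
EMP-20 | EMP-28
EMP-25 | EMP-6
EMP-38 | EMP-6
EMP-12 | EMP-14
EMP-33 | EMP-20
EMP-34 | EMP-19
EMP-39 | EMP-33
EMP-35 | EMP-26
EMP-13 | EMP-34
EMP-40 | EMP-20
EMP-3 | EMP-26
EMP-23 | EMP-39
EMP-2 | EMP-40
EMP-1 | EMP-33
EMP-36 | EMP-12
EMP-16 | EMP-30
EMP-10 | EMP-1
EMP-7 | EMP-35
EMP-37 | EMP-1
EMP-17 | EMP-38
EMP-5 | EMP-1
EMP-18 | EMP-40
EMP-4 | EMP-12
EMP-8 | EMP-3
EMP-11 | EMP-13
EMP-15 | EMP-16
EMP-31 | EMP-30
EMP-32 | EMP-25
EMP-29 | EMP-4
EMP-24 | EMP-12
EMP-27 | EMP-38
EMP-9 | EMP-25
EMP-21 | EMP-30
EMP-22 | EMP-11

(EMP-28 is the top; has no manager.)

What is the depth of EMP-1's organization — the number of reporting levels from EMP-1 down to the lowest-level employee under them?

1

The longest chain under EMP-1 runs EMP-1 → EMP-5, which is 1 level below EMP-1.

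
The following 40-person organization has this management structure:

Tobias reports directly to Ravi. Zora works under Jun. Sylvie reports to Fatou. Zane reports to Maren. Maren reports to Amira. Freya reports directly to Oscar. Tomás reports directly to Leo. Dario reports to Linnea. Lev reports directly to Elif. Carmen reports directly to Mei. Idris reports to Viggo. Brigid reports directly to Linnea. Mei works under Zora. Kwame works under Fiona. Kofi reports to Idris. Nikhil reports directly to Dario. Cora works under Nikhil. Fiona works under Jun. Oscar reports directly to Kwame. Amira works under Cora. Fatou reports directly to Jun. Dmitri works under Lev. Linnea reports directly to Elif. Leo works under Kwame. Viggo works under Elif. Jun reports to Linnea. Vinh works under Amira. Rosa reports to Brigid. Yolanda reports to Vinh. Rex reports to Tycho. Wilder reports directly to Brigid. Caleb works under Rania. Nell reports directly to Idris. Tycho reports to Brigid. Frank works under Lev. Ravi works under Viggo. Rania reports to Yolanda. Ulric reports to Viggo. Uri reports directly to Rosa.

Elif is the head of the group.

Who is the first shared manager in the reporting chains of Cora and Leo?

Cora's chain of managers is Nikhil, Dario, Linnea, Elif. Leo's chain of managers is Kwame, Fiona, Jun, Linnea, Elif. The first manager that appears in both chains is Linnea.

Linnea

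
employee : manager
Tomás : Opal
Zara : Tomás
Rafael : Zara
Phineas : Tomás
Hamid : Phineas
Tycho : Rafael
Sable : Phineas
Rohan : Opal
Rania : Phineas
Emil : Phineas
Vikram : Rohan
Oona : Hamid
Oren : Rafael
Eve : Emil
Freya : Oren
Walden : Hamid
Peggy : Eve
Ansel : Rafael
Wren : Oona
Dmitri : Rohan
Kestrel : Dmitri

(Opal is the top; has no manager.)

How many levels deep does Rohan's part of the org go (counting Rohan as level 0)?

The longest chain under Rohan runs Rohan → Dmitri → Kestrel, which is 2 levels below Rohan.

2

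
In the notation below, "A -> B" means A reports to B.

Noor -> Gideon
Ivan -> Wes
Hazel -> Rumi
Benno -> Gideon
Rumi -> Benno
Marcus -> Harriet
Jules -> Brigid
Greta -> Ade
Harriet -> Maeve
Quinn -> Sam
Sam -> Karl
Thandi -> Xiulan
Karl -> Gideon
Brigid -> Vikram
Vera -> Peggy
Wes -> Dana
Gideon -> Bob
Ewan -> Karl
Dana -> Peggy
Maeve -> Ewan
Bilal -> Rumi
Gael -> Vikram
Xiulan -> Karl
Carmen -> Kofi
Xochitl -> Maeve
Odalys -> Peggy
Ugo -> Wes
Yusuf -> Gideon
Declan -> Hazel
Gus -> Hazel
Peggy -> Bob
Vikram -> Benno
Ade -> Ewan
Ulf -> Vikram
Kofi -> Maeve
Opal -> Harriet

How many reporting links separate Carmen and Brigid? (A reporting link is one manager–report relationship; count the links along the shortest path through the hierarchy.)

8

Carmen is 5 levels below Gideon, and Brigid is 3 levels below Gideon (their lowest common manager). The shortest path runs up from Carmen to Gideon and back down to Brigid: 5 + 3 = 8 links.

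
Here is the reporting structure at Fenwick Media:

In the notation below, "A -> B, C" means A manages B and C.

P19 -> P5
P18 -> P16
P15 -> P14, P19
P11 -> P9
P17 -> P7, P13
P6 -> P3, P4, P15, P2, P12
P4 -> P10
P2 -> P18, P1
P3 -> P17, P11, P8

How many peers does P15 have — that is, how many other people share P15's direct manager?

P15 reports to P6. P6's other direct reports are P3, P4, P2, P12 — 4 peers.

4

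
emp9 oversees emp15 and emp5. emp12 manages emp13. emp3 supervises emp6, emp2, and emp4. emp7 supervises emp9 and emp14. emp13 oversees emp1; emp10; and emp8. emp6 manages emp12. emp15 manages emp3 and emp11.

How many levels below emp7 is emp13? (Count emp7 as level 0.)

6

Chain from emp13 up to emp7: emp13 → emp12 → emp6 → emp3 → emp15 → emp9 → emp7. That is 6 steps up, so emp13 is 6 levels below emp7.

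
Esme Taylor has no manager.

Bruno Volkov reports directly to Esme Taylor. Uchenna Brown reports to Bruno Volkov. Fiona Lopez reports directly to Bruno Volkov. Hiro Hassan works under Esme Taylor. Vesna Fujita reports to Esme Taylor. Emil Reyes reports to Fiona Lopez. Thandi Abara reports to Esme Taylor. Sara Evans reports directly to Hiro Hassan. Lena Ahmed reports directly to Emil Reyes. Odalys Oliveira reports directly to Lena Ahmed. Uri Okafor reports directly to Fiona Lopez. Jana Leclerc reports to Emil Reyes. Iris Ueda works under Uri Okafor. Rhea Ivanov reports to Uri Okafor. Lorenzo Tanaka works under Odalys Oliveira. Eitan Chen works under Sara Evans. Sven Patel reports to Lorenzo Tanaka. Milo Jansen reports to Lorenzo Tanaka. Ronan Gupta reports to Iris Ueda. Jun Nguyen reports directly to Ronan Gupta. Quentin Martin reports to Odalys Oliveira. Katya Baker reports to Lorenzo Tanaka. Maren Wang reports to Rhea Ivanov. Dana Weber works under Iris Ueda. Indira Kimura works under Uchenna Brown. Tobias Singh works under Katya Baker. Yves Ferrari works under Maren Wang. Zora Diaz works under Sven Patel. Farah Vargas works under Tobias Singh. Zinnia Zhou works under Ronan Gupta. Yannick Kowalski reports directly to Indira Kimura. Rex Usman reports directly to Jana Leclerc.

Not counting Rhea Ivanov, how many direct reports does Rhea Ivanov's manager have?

Rhea Ivanov reports to Uri Okafor. Uri Okafor's other direct reports are Iris Ueda — 1 peer.

1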